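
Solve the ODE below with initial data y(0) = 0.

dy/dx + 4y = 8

General solution: y = 2 + Ce^(-4x)
Applying y(0) = 0: C = 0 - 2 = -2
Particular solution: y = 2 - 2e^(-4x)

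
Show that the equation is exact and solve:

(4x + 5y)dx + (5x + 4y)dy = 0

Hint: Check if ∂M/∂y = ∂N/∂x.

Verify exactness: ∂M/∂y = ∂N/∂x ✓
Find F(x,y) such that ∂F/∂x = M, ∂F/∂y = N
Solution: 2x² + 5xy + 2y² = C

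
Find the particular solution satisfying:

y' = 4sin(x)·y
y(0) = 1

General solution: y = Ce^(-4cos(x))
Applying IC y(0) = 1:
Particular solution: y = e^(4(1-cos(x)))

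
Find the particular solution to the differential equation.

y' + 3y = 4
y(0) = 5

General solution: y = 4/3 + Ce^(-3x)
Applying y(0) = 5: C = 5 - 4/3 = 11/3
Particular solution: y = 4/3 + (11/3)e^(-3x)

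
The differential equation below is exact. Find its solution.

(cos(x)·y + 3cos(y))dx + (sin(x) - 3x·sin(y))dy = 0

Verify exactness: ∂M/∂y = ∂N/∂x ✓
Find F(x,y) such that ∂F/∂x = M, ∂F/∂y = N
Solution: sin(x)·y + 3x·cos(y) = C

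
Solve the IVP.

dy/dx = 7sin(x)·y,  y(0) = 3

General solution: y = Ce^(-7cos(x))
Applying IC y(0) = 3:
Particular solution: y = 3e^(7(1-cos(x)))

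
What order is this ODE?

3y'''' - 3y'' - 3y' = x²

The order is 4 (highest derivative is of order 4).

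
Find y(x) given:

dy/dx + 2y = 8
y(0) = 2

General solution: y = 4 + Ce^(-2x)
Applying y(0) = 2: C = 2 - 4 = -2
Particular solution: y = 4 - 2e^(-2x)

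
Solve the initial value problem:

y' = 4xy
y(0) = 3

General solution: y = Ce^(2x²)
Applying IC y(0) = 3:
Particular solution: y = 3e^(2x²)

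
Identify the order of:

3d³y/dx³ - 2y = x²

The order is 3 (highest derivative is of order 3).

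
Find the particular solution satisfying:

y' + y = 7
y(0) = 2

General solution: y = 7 + Ce^(-x)
Applying y(0) = 2: C = 2 - 7 = -5
Particular solution: y = 7 - 5e^(-x)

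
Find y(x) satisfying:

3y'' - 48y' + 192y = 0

Characteristic equation: 3r² - 48r + 192 = 0
Divide by 3: r² - 16r + 64 = 0
Factored: (r - 8)² = 0
Repeated root: r = 8
General solution: y = (C₁ + C₂x)e^(8x)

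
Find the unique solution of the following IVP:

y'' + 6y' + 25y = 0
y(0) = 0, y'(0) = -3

General solution: y = e^(-3x)(C₁cos(4x) + C₂sin(4x))
Complex roots r = -3 ± 4i
Applying ICs: C₁ = 0, C₂ = -3/4
Particular solution: y = e^(-3x)(-(3/4)sin(4x))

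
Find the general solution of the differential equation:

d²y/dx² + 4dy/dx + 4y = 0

Characteristic equation: r² + 4r + 4 = 0
Factored: (r + 2)² = 0
Repeated root: r = -2
General solution: y = (C₁ + C₂x)e^(-2x)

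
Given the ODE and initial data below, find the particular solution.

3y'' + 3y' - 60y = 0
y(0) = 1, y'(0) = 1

General solution: y = C₁e^(4x) + C₂e^(-5x)
Applying ICs: C₁ = 2/3, C₂ = 1/3
Particular solution: y = (2/3)e^(4x) + (1/3)e^(-5x)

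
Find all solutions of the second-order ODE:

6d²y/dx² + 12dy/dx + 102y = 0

Characteristic equation: 6r² + 12r + 102 = 0
Divide by 6: r² + 2r + 17 = 0
Roots: r = -1 ± 4i (complex conjugates)
General solution: y = e^(-x)(C₁cos(4x) + C₂sin(4x))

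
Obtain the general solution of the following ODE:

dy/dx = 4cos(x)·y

Separating variables and integrating:
ln|y| = 4sin(x) + C

General solution: y = Ce^(4sin(x))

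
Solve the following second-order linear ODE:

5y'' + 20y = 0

Characteristic equation: 5r² + 20 = 0
Divide by 5: r² + 4 = 0
Roots: r = ±2i (complex conjugates)
General solution: y = C₁cos(2x) + C₂sin(2x)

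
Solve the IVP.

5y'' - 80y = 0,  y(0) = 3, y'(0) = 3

General solution: y = C₁e^(4x) + C₂e^(-4x)
Applying ICs: C₁ = 15/8, C₂ = 9/8
Particular solution: y = (15/8)e^(4x) + (9/8)e^(-4x)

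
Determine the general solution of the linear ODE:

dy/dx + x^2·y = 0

Using integrating factor method:

General solution: y = Ce^(-x^3/3)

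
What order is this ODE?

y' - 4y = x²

The order is 1 (highest derivative is of order 1).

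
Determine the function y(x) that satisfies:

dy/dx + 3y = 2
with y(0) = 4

General solution: y = 2/3 + Ce^(-3x)
Applying y(0) = 4: C = 4 - 2/3 = 10/3
Particular solution: y = 2/3 + (10/3)e^(-3x)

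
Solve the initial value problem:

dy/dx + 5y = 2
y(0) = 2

General solution: y = 2/5 + Ce^(-5x)
Applying y(0) = 2: C = 2 - 2/5 = 8/5
Particular solution: y = 2/5 + (8/5)e^(-5x)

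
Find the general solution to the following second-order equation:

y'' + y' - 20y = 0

Characteristic equation: r² + r - 20 = 0
Roots: r = 4, -5 (distinct real)
General solution: y = C₁e^(4x) + C₂e^(-5x)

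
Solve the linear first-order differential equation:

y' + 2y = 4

Using integrating factor method:

General solution: y = 2 + Ce^(-2x)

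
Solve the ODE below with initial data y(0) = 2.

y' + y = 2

General solution: y = 2 + Ce^(-x)
Applying y(0) = 2: C = 2 - 2 = 0
Particular solution: y = 2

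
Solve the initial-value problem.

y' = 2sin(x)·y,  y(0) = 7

General solution: y = Ce^(-2cos(x))
Applying IC y(0) = 7:
Particular solution: y = 7e^(2(1-cos(x)))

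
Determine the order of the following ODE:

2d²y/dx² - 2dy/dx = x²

The order is 2 (highest derivative is of order 2).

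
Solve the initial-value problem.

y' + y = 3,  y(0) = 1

General solution: y = 3 + Ce^(-x)
Applying y(0) = 1: C = 1 - 3 = -2
Particular solution: y = 3 - 2e^(-x)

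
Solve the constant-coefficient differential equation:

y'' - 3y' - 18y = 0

Characteristic equation: r² - 3r - 18 = 0
Roots: r = 6, -3 (distinct real)
General solution: y = C₁e^(6x) + C₂e^(-3x)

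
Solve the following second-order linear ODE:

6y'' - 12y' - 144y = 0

Characteristic equation: 6r² - 12r - 144 = 0
Divide by 6: r² - 2r - 24 = 0
Roots: r = 6, -4 (distinct real)
General solution: y = C₁e^(6x) + C₂e^(-4x)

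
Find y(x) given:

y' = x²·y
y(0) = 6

General solution: y = Ce^(x³/3)
Applying IC y(0) = 6:
Particular solution: y = 6e^(x³/3)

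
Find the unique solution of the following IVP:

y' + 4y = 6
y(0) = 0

General solution: y = 3/2 + Ce^(-4x)
Applying y(0) = 0: C = 0 - 3/2 = -3/2
Particular solution: y = 3/2 - (3/2)e^(-4x)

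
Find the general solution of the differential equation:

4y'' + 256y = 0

Characteristic equation: 4r² + 256 = 0
Divide by 4: r² + 64 = 0
Roots: r = ±8i (complex conjugates)
General solution: y = C₁cos(8x) + C₂sin(8x)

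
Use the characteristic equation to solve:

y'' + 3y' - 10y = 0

Characteristic equation: r² + 3r - 10 = 0
Roots: r = 2, -5 (distinct real)
General solution: y = C₁e^(2x) + C₂e^(-5x)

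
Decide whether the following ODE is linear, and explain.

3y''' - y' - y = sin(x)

Linear (y and its derivatives appear to the first power only, no products of y terms)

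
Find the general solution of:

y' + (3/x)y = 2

Using integrating factor method:

General solution: y = (1/2)x + Cx^(-3)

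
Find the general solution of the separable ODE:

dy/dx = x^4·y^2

Separating variables and integrating:
-1/y = x^5/5 + C

General solution: y^-1 = (-1/5)x^5 + C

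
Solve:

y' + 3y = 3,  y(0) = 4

General solution: y = 1 + Ce^(-3x)
Applying y(0) = 4: C = 4 - 1 = 3
Particular solution: y = 1 + 3e^(-3x)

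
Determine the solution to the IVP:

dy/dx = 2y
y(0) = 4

General solution: y = Ce^(2x)
Applying IC y(0) = 4:
Particular solution: y = 4e^(2x)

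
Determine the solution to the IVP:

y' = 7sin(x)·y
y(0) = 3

General solution: y = Ce^(-7cos(x))
Applying IC y(0) = 3:
Particular solution: y = 3e^(7(1-cos(x)))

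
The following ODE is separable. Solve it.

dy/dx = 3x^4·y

Separating variables and integrating:
ln|y| = 3x^5/5 + C

General solution: y = Ce^(3x^5/5)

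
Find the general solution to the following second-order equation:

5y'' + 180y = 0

Characteristic equation: 5r² + 180 = 0
Divide by 5: r² + 36 = 0
Roots: r = ±6i (complex conjugates)
General solution: y = C₁cos(6x) + C₂sin(6x)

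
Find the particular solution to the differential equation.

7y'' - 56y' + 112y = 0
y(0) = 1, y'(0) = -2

General solution: y = (C₁ + C₂x)e^(4x)
Repeated root r = 4
Applying ICs: C₁ = 1, C₂ = -6
Particular solution: y = (1 - 6x)e^(4x)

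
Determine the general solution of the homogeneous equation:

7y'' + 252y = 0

Characteristic equation: 7r² + 252 = 0
Divide by 7: r² + 36 = 0
Roots: r = ±6i (complex conjugates)
General solution: y = C₁cos(6x) + C₂sin(6x)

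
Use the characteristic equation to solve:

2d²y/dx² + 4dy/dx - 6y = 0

Characteristic equation: 2r² + 4r - 6 = 0
Divide by 2: r² + 2r - 3 = 0
Roots: r = 1, -3 (distinct real)
General solution: y = C₁e^x + C₂e^(-3x)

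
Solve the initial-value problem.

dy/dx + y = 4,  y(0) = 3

General solution: y = 4 + Ce^(-x)
Applying y(0) = 3: C = 3 - 4 = -1
Particular solution: y = 4 - e^(-x)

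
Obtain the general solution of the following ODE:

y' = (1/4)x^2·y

Separating variables and integrating:
ln|y| = x^3/12 + C

General solution: y = Ce^(x^3/12)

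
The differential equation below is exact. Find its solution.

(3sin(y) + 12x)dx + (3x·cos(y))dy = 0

Verify exactness: ∂M/∂y = ∂N/∂x ✓
Find F(x,y) such that ∂F/∂x = M, ∂F/∂y = N
Solution: 3x·sin(y) + 6x² = C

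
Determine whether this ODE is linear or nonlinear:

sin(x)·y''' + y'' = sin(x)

Linear (y and its derivatives appear to the first power only, no products of y terms)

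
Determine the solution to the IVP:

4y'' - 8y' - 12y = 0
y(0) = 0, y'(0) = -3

General solution: y = C₁e^(3x) + C₂e^(-x)
Applying ICs: C₁ = -3/4, C₂ = 3/4
Particular solution: y = -(3/4)e^(3x) + (3/4)e^(-x)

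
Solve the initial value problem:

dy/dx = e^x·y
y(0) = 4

General solution: y = Ce^(e^x)
Applying IC y(0) = 4:
Particular solution: y = 4e^(e^x - 1)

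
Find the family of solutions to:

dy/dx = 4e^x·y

Separating variables and integrating:
ln|y| = 4e^x + C

General solution: y = Ce^(4e^x)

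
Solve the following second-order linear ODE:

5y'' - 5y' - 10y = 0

Characteristic equation: 5r² - 5r - 10 = 0
Divide by 5: r² - r - 2 = 0
Roots: r = 2, -1 (distinct real)
General solution: y = C₁e^(2x) + C₂e^(-x)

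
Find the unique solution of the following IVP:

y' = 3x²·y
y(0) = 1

General solution: y = Ce^(x³)
Applying IC y(0) = 1:
Particular solution: y = e^(x³)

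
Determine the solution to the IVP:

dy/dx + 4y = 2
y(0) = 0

General solution: y = 1/2 + Ce^(-4x)
Applying y(0) = 0: C = 0 - 1/2 = -1/2
Particular solution: y = 1/2 - (1/2)e^(-4x)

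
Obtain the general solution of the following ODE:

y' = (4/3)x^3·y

Separating variables and integrating:
ln|y| = x^4/3 + C

General solution: y = Ce^(x^4/3)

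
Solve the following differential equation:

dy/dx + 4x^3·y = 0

Using integrating factor method:

General solution: y = Ce^(-x^4)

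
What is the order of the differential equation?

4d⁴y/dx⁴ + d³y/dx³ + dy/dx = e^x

The order is 4 (highest derivative is of order 4).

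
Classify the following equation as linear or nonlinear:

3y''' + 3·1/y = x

Nonlinear (1/y term)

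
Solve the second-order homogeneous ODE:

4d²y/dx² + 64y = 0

Characteristic equation: 4r² + 64 = 0
Divide by 4: r² + 16 = 0
Roots: r = ±4i (complex conjugates)
General solution: y = C₁cos(4x) + C₂sin(4x)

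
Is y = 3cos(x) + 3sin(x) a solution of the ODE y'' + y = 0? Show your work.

Verification:
y'' = -3cos(x) - 3sin(x)
y'' + y = 0 ✓

Yes, it is a solution.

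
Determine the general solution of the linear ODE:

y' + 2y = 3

Using integrating factor method:

General solution: y = 3/2 + Ce^(-2x)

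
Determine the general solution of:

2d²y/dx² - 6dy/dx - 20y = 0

Characteristic equation: 2r² - 6r - 20 = 0
Divide by 2: r² - 3r - 10 = 0
Roots: r = 5, -2 (distinct real)
General solution: y = C₁e^(5x) + C₂e^(-2x)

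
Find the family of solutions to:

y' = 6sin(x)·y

Separating variables and integrating:
ln|y| = -6cos(x) + C

General solution: y = Ce^(-6cos(x))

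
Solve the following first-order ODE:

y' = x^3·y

Separating variables and integrating:
ln|y| = x^4/4 + C

General solution: y = Ce^(x^4/4)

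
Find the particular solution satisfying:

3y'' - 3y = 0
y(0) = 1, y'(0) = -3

General solution: y = C₁e^x + C₂e^(-x)
Applying ICs: C₁ = -1, C₂ = 2
Particular solution: y = -e^x + 2e^(-x)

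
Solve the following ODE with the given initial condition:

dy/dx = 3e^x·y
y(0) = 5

General solution: y = Ce^(3e^x)
Applying IC y(0) = 5:
Particular solution: y = 5e^(3(e^x - 1))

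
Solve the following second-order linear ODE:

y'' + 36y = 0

Characteristic equation: r² + 36 = 0
Roots: r = ±6i (complex conjugates)
General solution: y = C₁cos(6x) + C₂sin(6x)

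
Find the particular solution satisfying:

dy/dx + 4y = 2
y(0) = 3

General solution: y = 1/2 + Ce^(-4x)
Applying y(0) = 3: C = 3 - 1/2 = 5/2
Particular solution: y = 1/2 + (5/2)e^(-4x)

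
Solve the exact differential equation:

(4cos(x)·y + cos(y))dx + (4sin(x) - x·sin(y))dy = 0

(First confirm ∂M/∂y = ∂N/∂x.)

Verify exactness: ∂M/∂y = ∂N/∂x ✓
Find F(x,y) such that ∂F/∂x = M, ∂F/∂y = N
Solution: 4sin(x)·y + x·cos(y) = C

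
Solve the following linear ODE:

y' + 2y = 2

Using integrating factor method:

General solution: y = 1 + Ce^(-2x)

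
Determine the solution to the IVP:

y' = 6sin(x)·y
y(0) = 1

General solution: y = Ce^(-6cos(x))
Applying IC y(0) = 1:
Particular solution: y = e^(6(1-cos(x)))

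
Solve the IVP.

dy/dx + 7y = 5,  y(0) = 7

General solution: y = 5/7 + Ce^(-7x)
Applying y(0) = 7: C = 7 - 5/7 = 44/7
Particular solution: y = 5/7 + (44/7)e^(-7x)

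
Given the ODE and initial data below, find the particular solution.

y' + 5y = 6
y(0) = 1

General solution: y = 6/5 + Ce^(-5x)
Applying y(0) = 1: C = 1 - 6/5 = -1/5
Particular solution: y = 6/5 - (1/5)e^(-5x)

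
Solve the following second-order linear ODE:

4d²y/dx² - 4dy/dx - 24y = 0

Characteristic equation: 4r² - 4r - 24 = 0
Divide by 4: r² - r - 6 = 0
Roots: r = 3, -2 (distinct real)
General solution: y = C₁e^(3x) + C₂e^(-2x)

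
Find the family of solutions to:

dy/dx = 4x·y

Separating variables and integrating:
ln|y| = 2x^2 + C

General solution: y = Ce^(2x^2)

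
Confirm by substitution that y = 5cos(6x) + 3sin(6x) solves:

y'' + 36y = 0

Verification:
y'' = -180cos(6x) - 108sin(6x)
y'' + 36y = 0 ✓

Yes, it is a solution.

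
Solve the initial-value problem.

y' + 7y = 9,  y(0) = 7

General solution: y = 9/7 + Ce^(-7x)
Applying y(0) = 7: C = 7 - 9/7 = 40/7
Particular solution: y = 9/7 + (40/7)e^(-7x)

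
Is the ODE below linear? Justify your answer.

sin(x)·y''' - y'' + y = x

Yes. Linear (y and its derivatives appear to the first power only, no products of y terms)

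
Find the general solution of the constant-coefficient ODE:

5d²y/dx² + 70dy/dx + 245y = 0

Characteristic equation: 5r² + 70r + 245 = 0
Divide by 5: r² + 14r + 49 = 0
Factored: (r + 7)² = 0
Repeated root: r = -7
General solution: y = (C₁ + C₂x)e^(-7x)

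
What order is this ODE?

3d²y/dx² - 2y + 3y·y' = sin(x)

The order is 2 (highest derivative is of order 2).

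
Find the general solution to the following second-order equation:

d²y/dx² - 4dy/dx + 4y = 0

Characteristic equation: r² - 4r + 4 = 0
Factored: (r - 2)² = 0
Repeated root: r = 2
General solution: y = (C₁ + C₂x)e^(2x)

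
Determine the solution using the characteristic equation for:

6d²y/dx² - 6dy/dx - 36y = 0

Characteristic equation: 6r² - 6r - 36 = 0
Divide by 6: r² - r - 6 = 0
Roots: r = 3, -2 (distinct real)
General solution: y = C₁e^(3x) + C₂e^(-2x)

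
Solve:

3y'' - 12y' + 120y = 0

Characteristic equation: 3r² - 12r + 120 = 0
Divide by 3: r² - 4r + 40 = 0
Roots: r = 2 ± 6i (complex conjugates)
General solution: y = e^(2x)(C₁cos(6x) + C₂sin(6x))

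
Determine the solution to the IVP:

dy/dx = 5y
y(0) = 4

General solution: y = Ce^(5x)
Applying IC y(0) = 4:
Particular solution: y = 4e^(5x)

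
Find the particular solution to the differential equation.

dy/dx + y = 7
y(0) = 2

General solution: y = 7 + Ce^(-x)
Applying y(0) = 2: C = 2 - 7 = -5
Particular solution: y = 7 - 5e^(-x)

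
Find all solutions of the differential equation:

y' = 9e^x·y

Separating variables and integrating:
ln|y| = 9e^x + C

General solution: y = Ce^(9e^x)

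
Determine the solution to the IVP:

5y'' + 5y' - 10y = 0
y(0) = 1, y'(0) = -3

General solution: y = C₁e^x + C₂e^(-2x)
Applying ICs: C₁ = -1/3, C₂ = 4/3
Particular solution: y = -(1/3)e^x + (4/3)e^(-2x)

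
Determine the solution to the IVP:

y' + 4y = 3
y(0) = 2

General solution: y = 3/4 + Ce^(-4x)
Applying y(0) = 2: C = 2 - 3/4 = 5/4
Particular solution: y = 3/4 + (5/4)e^(-4x)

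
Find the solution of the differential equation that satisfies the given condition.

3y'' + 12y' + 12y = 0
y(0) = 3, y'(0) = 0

General solution: y = (C₁ + C₂x)e^(-2x)
Repeated root r = -2
Applying ICs: C₁ = 3, C₂ = 6
Particular solution: y = (3 + 6x)e^(-2x)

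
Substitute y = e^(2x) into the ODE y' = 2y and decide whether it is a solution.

Verification:
y = e^(2x)
y' = 2e^(2x)
2y = 2e^(2x)
y' = 2y ✓

Yes, it is a solution.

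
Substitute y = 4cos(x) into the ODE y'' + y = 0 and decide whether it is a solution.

Verification:
y'' = -4cos(x)
y'' + y = 0 ✓

Yes, it is a solution.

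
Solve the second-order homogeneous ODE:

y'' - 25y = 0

Characteristic equation: r² - 25 = 0
Roots: r = 5, -5 (distinct real)
General solution: y = C₁e^(5x) + C₂e^(-5x)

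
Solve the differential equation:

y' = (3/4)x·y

Separating variables and integrating:
ln|y| = 3x^2/8 + C

General solution: y = Ce^(3x^2/8)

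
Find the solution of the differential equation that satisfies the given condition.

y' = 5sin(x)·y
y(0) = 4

General solution: y = Ce^(-5cos(x))
Applying IC y(0) = 4:
Particular solution: y = 4e^(5(1-cos(x)))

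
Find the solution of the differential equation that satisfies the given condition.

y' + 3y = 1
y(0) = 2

General solution: y = 1/3 + Ce^(-3x)
Applying y(0) = 2: C = 2 - 1/3 = 5/3
Particular solution: y = 1/3 + (5/3)e^(-3x)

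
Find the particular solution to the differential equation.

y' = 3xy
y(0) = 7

General solution: y = Ce^(3x²/2)
Applying IC y(0) = 7:
Particular solution: y = 7e^(3x²/2)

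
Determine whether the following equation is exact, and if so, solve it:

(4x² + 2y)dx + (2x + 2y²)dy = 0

Verify exactness: ∂M/∂y = ∂N/∂x ✓
Find F(x,y) such that ∂F/∂x = M, ∂F/∂y = N
Solution: 4x³/3 + 2xy + 2y³/3 = C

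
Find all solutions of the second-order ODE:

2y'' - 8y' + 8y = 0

Characteristic equation: 2r² - 8r + 8 = 0
Divide by 2: r² - 4r + 4 = 0
Factored: (r - 2)² = 0
Repeated root: r = 2
General solution: y = (C₁ + C₂x)e^(2x)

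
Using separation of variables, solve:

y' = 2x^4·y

Separating variables and integrating:
ln|y| = 2x^5/5 + C

General solution: y = Ce^(2x^5/5)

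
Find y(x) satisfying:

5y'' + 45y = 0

Characteristic equation: 5r² + 45 = 0
Divide by 5: r² + 9 = 0
Roots: r = ±3i (complex conjugates)
General solution: y = C₁cos(3x) + C₂sin(3x)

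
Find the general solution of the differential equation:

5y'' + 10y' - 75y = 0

Characteristic equation: 5r² + 10r - 75 = 0
Divide by 5: r² + 2r - 15 = 0
Roots: r = 3, -5 (distinct real)
General solution: y = C₁e^(3x) + C₂e^(-5x)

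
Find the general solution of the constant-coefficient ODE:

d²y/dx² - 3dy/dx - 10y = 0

Characteristic equation: r² - 3r - 10 = 0
Roots: r = 5, -2 (distinct real)
General solution: y = C₁e^(5x) + C₂e^(-2x)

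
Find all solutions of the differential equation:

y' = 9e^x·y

Separating variables and integrating:
ln|y| = 9e^x + C

General solution: y = Ce^(9e^x)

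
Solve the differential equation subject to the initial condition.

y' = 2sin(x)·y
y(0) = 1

General solution: y = Ce^(-2cos(x))
Applying IC y(0) = 1:
Particular solution: y = e^(2(1-cos(x)))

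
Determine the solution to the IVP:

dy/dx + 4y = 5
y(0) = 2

General solution: y = 5/4 + Ce^(-4x)
Applying y(0) = 2: C = 2 - 5/4 = 3/4
Particular solution: y = 5/4 + (3/4)e^(-4x)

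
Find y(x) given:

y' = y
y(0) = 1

General solution: y = Ce^x
Applying IC y(0) = 1:
Particular solution: y = e^x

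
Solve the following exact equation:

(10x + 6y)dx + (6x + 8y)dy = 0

Verify exactness: ∂M/∂y = ∂N/∂x ✓
Find F(x,y) such that ∂F/∂x = M, ∂F/∂y = N
Solution: 5x² + 6xy + 4y² = C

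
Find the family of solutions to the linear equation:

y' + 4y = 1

Using integrating factor method:

General solution: y = 1/4 + Ce^(-4x)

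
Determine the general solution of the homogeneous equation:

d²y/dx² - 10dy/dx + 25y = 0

Characteristic equation: r² - 10r + 25 = 0
Factored: (r - 5)² = 0
Repeated root: r = 5
General solution: y = (C₁ + C₂x)e^(5x)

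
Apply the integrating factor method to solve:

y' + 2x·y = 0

Using integrating factor method:

General solution: y = Ce^(-x^2)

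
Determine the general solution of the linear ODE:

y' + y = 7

Using integrating factor method:

General solution: y = 7 + Ce^(-x)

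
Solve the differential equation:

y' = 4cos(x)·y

Separating variables and integrating:
ln|y| = 4sin(x) + C

General solution: y = Ce^(4sin(x))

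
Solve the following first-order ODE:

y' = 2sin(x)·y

Separating variables and integrating:
ln|y| = -2cos(x) + C

General solution: y = Ce^(-2cos(x))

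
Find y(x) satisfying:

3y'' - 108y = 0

Characteristic equation: 3r² - 108 = 0
Divide by 3: r² - 36 = 0
Roots: r = 6, -6 (distinct real)
General solution: y = C₁e^(6x) + C₂e^(-6x)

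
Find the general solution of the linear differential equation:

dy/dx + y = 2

Using integrating factor method:

General solution: y = 2 + Ce^(-x)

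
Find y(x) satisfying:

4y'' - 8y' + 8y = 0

Characteristic equation: 4r² - 8r + 8 = 0
Divide by 4: r² - 2r + 2 = 0
Roots: r = 1 ± i (complex conjugates)
General solution: y = e^x(C₁cos(x) + C₂sin(x))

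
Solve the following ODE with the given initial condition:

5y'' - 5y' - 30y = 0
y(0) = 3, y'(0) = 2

General solution: y = C₁e^(3x) + C₂e^(-2x)
Applying ICs: C₁ = 8/5, C₂ = 7/5
Particular solution: y = (8/5)e^(3x) + (7/5)e^(-2x)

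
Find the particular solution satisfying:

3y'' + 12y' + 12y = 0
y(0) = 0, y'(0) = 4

General solution: y = (C₁ + C₂x)e^(-2x)
Repeated root r = -2
Applying ICs: C₁ = 0, C₂ = 4
Particular solution: y = 4xe^(-2x)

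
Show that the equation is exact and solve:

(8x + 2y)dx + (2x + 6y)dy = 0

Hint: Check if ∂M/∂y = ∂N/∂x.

Verify exactness: ∂M/∂y = ∂N/∂x ✓
Find F(x,y) such that ∂F/∂x = M, ∂F/∂y = N
Solution: 4x² + 2xy + 3y² = C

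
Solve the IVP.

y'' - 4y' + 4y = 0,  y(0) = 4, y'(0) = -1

General solution: y = (C₁ + C₂x)e^(2x)
Repeated root r = 2
Applying ICs: C₁ = 4, C₂ = -9
Particular solution: y = (4 - 9x)e^(2x)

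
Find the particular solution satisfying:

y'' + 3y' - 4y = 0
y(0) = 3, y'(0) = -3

General solution: y = C₁e^x + C₂e^(-4x)
Applying ICs: C₁ = 9/5, C₂ = 6/5
Particular solution: y = (9/5)e^x + (6/5)e^(-4x)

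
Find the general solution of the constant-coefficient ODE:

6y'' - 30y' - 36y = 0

Characteristic equation: 6r² - 30r - 36 = 0
Divide by 6: r² - 5r - 6 = 0
Roots: r = 6, -1 (distinct real)
General solution: y = C₁e^(6x) + C₂e^(-x)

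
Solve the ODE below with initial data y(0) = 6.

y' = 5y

General solution: y = Ce^(5x)
Applying IC y(0) = 6:
Particular solution: y = 6e^(5x)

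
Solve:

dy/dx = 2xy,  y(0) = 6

General solution: y = Ce^(x²)
Applying IC y(0) = 6:
Particular solution: y = 6e^(x²)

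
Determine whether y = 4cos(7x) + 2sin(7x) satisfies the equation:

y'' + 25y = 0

Verification:
y'' = -196cos(7x) - 98sin(7x)
y'' + 25y ≠ 0 (frequency mismatch: got 49 instead of 25)

No, it is not a solution.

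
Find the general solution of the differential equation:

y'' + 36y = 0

Characteristic equation: r² + 36 = 0
Roots: r = ±6i (complex conjugates)
General solution: y = C₁cos(6x) + C₂sin(6x)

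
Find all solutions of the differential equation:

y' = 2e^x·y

Separating variables and integrating:
ln|y| = 2e^x + C

General solution: y = Ce^(2e^x)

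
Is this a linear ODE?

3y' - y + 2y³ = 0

No. Nonlinear (y³ term)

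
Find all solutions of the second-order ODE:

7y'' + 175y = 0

Characteristic equation: 7r² + 175 = 0
Divide by 7: r² + 25 = 0
Roots: r = ±5i (complex conjugates)
General solution: y = C₁cos(5x) + C₂sin(5x)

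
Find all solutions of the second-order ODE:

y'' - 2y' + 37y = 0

Characteristic equation: r² - 2r + 37 = 0
Roots: r = 1 ± 6i (complex conjugates)
General solution: y = e^x(C₁cos(6x) + C₂sin(6x))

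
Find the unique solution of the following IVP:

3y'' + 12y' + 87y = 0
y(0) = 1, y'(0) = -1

General solution: y = e^(-2x)(C₁cos(5x) + C₂sin(5x))
Complex roots r = -2 ± 5i
Applying ICs: C₁ = 1, C₂ = 1/5
Particular solution: y = e^(-2x)(cos(5x) + (1/5)sin(5x))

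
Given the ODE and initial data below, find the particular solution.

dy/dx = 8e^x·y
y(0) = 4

General solution: y = Ce^(8e^x)
Applying IC y(0) = 4:
Particular solution: y = 4e^(8(e^x - 1))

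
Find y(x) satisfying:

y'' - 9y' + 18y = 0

Characteristic equation: r² - 9r + 18 = 0
Roots: r = 3, 6 (distinct real)
General solution: y = C₁e^(3x) + C₂e^(6x)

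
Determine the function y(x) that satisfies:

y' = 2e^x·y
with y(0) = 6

General solution: y = Ce^(2e^x)
Applying IC y(0) = 6:
Particular solution: y = 6e^(2(e^x - 1))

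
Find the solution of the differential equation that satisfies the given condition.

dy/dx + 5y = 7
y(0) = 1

General solution: y = 7/5 + Ce^(-5x)
Applying y(0) = 1: C = 1 - 7/5 = -2/5
Particular solution: y = 7/5 - (2/5)e^(-5x)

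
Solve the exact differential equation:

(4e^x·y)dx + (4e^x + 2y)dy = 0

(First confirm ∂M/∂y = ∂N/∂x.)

Verify exactness: ∂M/∂y = ∂N/∂x ✓
Find F(x,y) such that ∂F/∂x = M, ∂F/∂y = N
Solution: 4e^x·y + y² = C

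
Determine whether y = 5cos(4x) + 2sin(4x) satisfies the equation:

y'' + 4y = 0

Verification:
y'' = -80cos(4x) - 32sin(4x)
y'' + 4y ≠ 0 (frequency mismatch: got 16 instead of 4)

No, it is not a solution.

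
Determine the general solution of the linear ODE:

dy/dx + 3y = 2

Using integrating factor method:

General solution: y = 2/3 + Ce^(-3x)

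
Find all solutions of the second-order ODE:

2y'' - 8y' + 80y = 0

Characteristic equation: 2r² - 8r + 80 = 0
Divide by 2: r² - 4r + 40 = 0
Roots: r = 2 ± 6i (complex conjugates)
General solution: y = e^(2x)(C₁cos(6x) + C₂sin(6x))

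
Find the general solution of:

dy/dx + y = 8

Using integrating factor method:

General solution: y = 8 + Ce^(-x)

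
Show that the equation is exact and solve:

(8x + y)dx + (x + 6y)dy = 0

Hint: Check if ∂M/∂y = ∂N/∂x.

Verify exactness: ∂M/∂y = ∂N/∂x ✓
Find F(x,y) such that ∂F/∂x = M, ∂F/∂y = N
Solution: 4x² + xy + 3y² = C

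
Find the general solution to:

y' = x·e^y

Separating variables and integrating:
-e^(-y) = x²/2 + C

General solution: y = -ln(C - x²/2)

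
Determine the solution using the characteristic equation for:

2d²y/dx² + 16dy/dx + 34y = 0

Characteristic equation: 2r² + 16r + 34 = 0
Divide by 2: r² + 8r + 17 = 0
Roots: r = -4 ± i (complex conjugates)
General solution: y = e^(-4x)(C₁cos(x) + C₂sin(x))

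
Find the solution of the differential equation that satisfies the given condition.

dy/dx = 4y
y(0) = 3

General solution: y = Ce^(4x)
Applying IC y(0) = 3:
Particular solution: y = 3e^(4x)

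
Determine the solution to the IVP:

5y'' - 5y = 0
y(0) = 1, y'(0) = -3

General solution: y = C₁e^x + C₂e^(-x)
Applying ICs: C₁ = -1, C₂ = 2
Particular solution: y = -e^x + 2e^(-x)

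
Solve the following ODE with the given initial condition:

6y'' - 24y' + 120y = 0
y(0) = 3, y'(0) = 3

General solution: y = e^(2x)(C₁cos(4x) + C₂sin(4x))
Complex roots r = 2 ± 4i
Applying ICs: C₁ = 3, C₂ = -3/4
Particular solution: y = e^(2x)(3cos(4x) - (3/4)sin(4x))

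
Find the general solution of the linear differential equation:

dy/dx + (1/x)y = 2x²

Using integrating factor method:

General solution: y = (1/2)x^3 + C/x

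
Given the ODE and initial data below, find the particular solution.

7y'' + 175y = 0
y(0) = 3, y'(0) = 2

General solution: y = C₁cos(5x) + C₂sin(5x)
Complex roots r = ±5i
Applying ICs: C₁ = 3, C₂ = 2/5
Particular solution: y = 3cos(5x) + (2/5)sin(5x)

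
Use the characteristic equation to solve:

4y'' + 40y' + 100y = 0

Characteristic equation: 4r² + 40r + 100 = 0
Divide by 4: r² + 10r + 25 = 0
Factored: (r + 5)² = 0
Repeated root: r = -5
General solution: y = (C₁ + C₂x)e^(-5x)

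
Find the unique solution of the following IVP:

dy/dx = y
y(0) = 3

General solution: y = Ce^x
Applying IC y(0) = 3:
Particular solution: y = 3e^x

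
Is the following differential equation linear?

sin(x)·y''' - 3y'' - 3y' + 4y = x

Yes. Linear (y and its derivatives appear to the first power only, no products of y terms)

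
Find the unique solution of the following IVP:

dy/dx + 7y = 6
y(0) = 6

General solution: y = 6/7 + Ce^(-7x)
Applying y(0) = 6: C = 6 - 6/7 = 36/7
Particular solution: y = 6/7 + (36/7)e^(-7x)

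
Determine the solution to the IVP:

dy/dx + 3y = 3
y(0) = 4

General solution: y = 1 + Ce^(-3x)
Applying y(0) = 4: C = 4 - 1 = 3
Particular solution: y = 1 + 3e^(-3x)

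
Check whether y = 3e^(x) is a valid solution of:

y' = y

Verification:
y = 3e^(x)
y' = 3e^(x)
y = 3e^(x)
y' = y ✓

Yes, it is a solution.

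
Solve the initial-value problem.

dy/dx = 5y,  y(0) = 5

General solution: y = Ce^(5x)
Applying IC y(0) = 5:
Particular solution: y = 5e^(5x)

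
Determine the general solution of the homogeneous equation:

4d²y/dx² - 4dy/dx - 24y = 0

Characteristic equation: 4r² - 4r - 24 = 0
Divide by 4: r² - r - 6 = 0
Roots: r = 3, -2 (distinct real)
General solution: y = C₁e^(3x) + C₂e^(-2x)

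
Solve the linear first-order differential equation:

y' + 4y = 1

Using integrating factor method:

General solution: y = 1/4 + Ce^(-4x)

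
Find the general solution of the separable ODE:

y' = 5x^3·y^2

Separating variables and integrating:
-1/y = 5x^4/4 + C

General solution: y^-1 = (-5/4)x^4 + C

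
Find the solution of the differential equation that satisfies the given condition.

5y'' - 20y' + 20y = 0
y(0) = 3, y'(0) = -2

General solution: y = (C₁ + C₂x)e^(2x)
Repeated root r = 2
Applying ICs: C₁ = 3, C₂ = -8
Particular solution: y = (3 - 8x)e^(2x)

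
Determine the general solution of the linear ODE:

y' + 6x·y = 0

Using integrating factor method:

General solution: y = Ce^(-3x^2)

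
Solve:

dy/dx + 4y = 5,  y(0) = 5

General solution: y = 5/4 + Ce^(-4x)
Applying y(0) = 5: C = 5 - 5/4 = 15/4
Particular solution: y = 5/4 + (15/4)e^(-4x)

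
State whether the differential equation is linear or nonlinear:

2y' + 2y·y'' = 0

Nonlinear (y·y'' term)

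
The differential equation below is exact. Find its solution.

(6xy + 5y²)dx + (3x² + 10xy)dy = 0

Verify exactness: ∂M/∂y = ∂N/∂x ✓
Find F(x,y) such that ∂F/∂x = M, ∂F/∂y = N
Solution: 3x²y + 5xy² = C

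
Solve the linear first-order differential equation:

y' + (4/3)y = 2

Using integrating factor method:

General solution: y = 3/2 + Ce^(-4x/3)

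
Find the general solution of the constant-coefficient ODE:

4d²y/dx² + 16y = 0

Characteristic equation: 4r² + 16 = 0
Divide by 4: r² + 4 = 0
Roots: r = ±2i (complex conjugates)
General solution: y = C₁cos(2x) + C₂sin(2x)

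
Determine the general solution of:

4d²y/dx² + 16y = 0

Characteristic equation: 4r² + 16 = 0
Divide by 4: r² + 4 = 0
Roots: r = ±2i (complex conjugates)
General solution: y = C₁cos(2x) + C₂sin(2x)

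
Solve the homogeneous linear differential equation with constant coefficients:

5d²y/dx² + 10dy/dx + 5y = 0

Characteristic equation: 5r² + 10r + 5 = 0
Divide by 5: r² + 2r + 1 = 0
Factored: (r + 1)² = 0
Repeated root: r = -1
General solution: y = (C₁ + C₂x)e^(-x)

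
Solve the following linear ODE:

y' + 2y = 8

Using integrating factor method:

General solution: y = 4 + Ce^(-2x)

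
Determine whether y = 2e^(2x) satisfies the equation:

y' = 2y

Verification:
y = 2e^(2x)
y' = 4e^(2x)
2y = 4e^(2x)
y' = 2y ✓

Yes, it is a solution.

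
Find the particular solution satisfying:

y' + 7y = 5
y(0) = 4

General solution: y = 5/7 + Ce^(-7x)
Applying y(0) = 4: C = 4 - 5/7 = 23/7
Particular solution: y = 5/7 + (23/7)e^(-7x)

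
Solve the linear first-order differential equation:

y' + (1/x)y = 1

Using integrating factor method:

General solution: y = (1/2)x + C/x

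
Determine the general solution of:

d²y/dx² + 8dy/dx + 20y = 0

Characteristic equation: r² + 8r + 20 = 0
Roots: r = -4 ± 2i (complex conjugates)
General solution: y = e^(-4x)(C₁cos(2x) + C₂sin(2x))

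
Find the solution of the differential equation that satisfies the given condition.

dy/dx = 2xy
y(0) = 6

General solution: y = Ce^(x²)
Applying IC y(0) = 6:
Particular solution: y = 6e^(x²)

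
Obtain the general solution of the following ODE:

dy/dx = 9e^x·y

Separating variables and integrating:
ln|y| = 9e^x + C

General solution: y = Ce^(9e^x)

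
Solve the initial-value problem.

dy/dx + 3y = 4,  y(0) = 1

General solution: y = 4/3 + Ce^(-3x)
Applying y(0) = 1: C = 1 - 4/3 = -1/3
Particular solution: y = 4/3 - (1/3)e^(-3x)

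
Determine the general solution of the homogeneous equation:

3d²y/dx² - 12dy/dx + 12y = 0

Characteristic equation: 3r² - 12r + 12 = 0
Divide by 3: r² - 4r + 4 = 0
Factored: (r - 2)² = 0
Repeated root: r = 2
General solution: y = (C₁ + C₂x)e^(2x)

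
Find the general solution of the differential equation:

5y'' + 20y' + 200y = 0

Characteristic equation: 5r² + 20r + 200 = 0
Divide by 5: r² + 4r + 40 = 0
Roots: r = -2 ± 6i (complex conjugates)
General solution: y = e^(-2x)(C₁cos(6x) + C₂sin(6x))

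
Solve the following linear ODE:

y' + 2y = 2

Using integrating factor method:

General solution: y = 1 + Ce^(-2x)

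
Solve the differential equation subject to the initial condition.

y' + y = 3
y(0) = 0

General solution: y = 3 + Ce^(-x)
Applying y(0) = 0: C = 0 - 3 = -3
Particular solution: y = 3 - 3e^(-x)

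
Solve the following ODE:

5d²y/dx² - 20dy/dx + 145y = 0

Characteristic equation: 5r² - 20r + 145 = 0
Divide by 5: r² - 4r + 29 = 0
Roots: r = 2 ± 5i (complex conjugates)
General solution: y = e^(2x)(C₁cos(5x) + C₂sin(5x))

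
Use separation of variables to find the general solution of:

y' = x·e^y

Separating variables and integrating:
-e^(-y) = x²/2 + C

General solution: y = -ln(C - x²/2)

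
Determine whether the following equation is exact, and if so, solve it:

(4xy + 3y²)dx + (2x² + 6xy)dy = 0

Verify exactness: ∂M/∂y = ∂N/∂x ✓
Find F(x,y) such that ∂F/∂x = M, ∂F/∂y = N
Solution: 2x²y + 3xy² = C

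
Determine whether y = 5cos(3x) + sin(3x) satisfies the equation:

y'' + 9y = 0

Verification:
y'' = -45cos(3x) - 9sin(3x)
y'' + 9y = 0 ✓

Yes, it is a solution.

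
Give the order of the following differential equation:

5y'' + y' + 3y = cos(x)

The order is 2 (highest derivative is of order 2).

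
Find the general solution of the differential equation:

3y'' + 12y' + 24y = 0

Characteristic equation: 3r² + 12r + 24 = 0
Divide by 3: r² + 4r + 8 = 0
Roots: r = -2 ± 2i (complex conjugates)
General solution: y = e^(-2x)(C₁cos(2x) + C₂sin(2x))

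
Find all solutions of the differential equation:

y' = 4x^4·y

Separating variables and integrating:
ln|y| = 4x^5/5 + C

General solution: y = Ce^(4x^5/5)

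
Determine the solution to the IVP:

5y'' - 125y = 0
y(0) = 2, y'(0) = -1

General solution: y = C₁e^(5x) + C₂e^(-5x)
Applying ICs: C₁ = 9/10, C₂ = 11/10
Particular solution: y = (9/10)e^(5x) + (11/10)e^(-5x)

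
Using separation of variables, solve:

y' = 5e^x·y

Separating variables and integrating:
ln|y| = 5e^x + C

General solution: y = Ce^(5e^x)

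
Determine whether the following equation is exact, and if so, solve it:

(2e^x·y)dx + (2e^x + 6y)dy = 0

Verify exactness: ∂M/∂y = ∂N/∂x ✓
Find F(x,y) such that ∂F/∂x = M, ∂F/∂y = N
Solution: 2e^x·y + 3y² = C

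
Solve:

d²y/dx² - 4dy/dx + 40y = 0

Characteristic equation: r² - 4r + 40 = 0
Roots: r = 2 ± 6i (complex conjugates)
General solution: y = e^(2x)(C₁cos(6x) + C₂sin(6x))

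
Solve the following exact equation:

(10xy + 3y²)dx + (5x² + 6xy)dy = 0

Verify exactness: ∂M/∂y = ∂N/∂x ✓
Find F(x,y) such that ∂F/∂x = M, ∂F/∂y = N
Solution: 5x²y + 3xy² = C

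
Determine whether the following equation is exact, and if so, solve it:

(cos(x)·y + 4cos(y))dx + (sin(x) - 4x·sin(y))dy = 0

Verify exactness: ∂M/∂y = ∂N/∂x ✓
Find F(x,y) such that ∂F/∂x = M, ∂F/∂y = N
Solution: sin(x)·y + 4x·cos(y) = C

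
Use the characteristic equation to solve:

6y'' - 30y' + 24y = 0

Characteristic equation: 6r² - 30r + 24 = 0
Divide by 6: r² - 5r + 4 = 0
Roots: r = 4, 1 (distinct real)
General solution: y = C₁e^(4x) + C₂e^x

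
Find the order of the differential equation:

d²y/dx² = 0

The order is 2 (highest derivative is of order 2).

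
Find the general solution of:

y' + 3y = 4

Using integrating factor method:

General solution: y = 4/3 + Ce^(-3x)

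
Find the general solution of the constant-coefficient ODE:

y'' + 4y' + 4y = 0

Characteristic equation: r² + 4r + 4 = 0
Factored: (r + 2)² = 0
Repeated root: r = -2
General solution: y = (C₁ + C₂x)e^(-2x)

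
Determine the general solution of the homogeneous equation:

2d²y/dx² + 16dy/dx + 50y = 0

Characteristic equation: 2r² + 16r + 50 = 0
Divide by 2: r² + 8r + 25 = 0
Roots: r = -4 ± 3i (complex conjugates)
General solution: y = e^(-4x)(C₁cos(3x) + C₂sin(3x))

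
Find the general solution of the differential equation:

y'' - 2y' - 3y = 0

Characteristic equation: r² - 2r - 3 = 0
Roots: r = 3, -1 (distinct real)
General solution: y = C₁e^(3x) + C₂e^(-x)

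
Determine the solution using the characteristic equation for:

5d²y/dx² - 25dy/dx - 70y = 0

Characteristic equation: 5r² - 25r - 70 = 0
Divide by 5: r² - 5r - 14 = 0
Roots: r = 7, -2 (distinct real)
General solution: y = C₁e^(7x) + C₂e^(-2x)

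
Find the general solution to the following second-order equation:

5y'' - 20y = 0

Characteristic equation: 5r² - 20 = 0
Divide by 5: r² - 4 = 0
Roots: r = 2, -2 (distinct real)
General solution: y = C₁e^(2x) + C₂e^(-2x)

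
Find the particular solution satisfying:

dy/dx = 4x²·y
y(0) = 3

General solution: y = Ce^(4x³/3)
Applying IC y(0) = 3:
Particular solution: y = 3e^(4x³/3)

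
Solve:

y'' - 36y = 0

Characteristic equation: r² - 36 = 0
Roots: r = 6, -6 (distinct real)
General solution: y = C₁e^(6x) + C₂e^(-6x)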